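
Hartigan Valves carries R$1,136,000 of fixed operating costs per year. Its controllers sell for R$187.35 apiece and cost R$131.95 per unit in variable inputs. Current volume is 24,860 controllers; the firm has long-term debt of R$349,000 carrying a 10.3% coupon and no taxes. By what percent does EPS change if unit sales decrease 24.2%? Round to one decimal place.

-162.3%

Contribution at this volume is 24,860 × R$55.40 = R$1,377,244.00.
Operating income = contribution − fixed costs = R$1,377,244.00 − R$1,136,000 = R$241,244.00.
Interest = R$35,947.00, so EBIT − I = R$205,297.00.
Degree of combined leverage = contribution ÷ (EBIT − I) = R$1,377,244.00 ÷ R$205,297.00 = 6.7085.
EPS therefore changes by 6.7085 × (-24.2%) = -162.3%.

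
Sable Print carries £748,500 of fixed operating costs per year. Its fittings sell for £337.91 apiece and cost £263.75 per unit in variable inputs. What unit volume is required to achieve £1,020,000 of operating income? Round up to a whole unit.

23,848 fittings

Unit CM = price − variable cost = £337.91 − £263.75 = £74.16.
Need Q such that Q × £74.16 − £748,500 = £1,020,000, i.e. Q = £1,768,500 / £74.16 = 23,847.09 → 23,848.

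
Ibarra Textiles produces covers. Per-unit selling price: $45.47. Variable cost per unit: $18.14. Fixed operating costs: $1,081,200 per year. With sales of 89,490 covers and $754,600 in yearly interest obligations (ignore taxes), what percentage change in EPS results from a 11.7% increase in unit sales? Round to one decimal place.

Total contribution margin = 89,490 × $27.33 = $2,445,761.70.
Operating income = contribution − fixed costs = $2,445,761.70 − $1,081,200 = $1,364,561.70.
Interest = $754,600.00, so EBIT − I = $609,961.70.
Degree of combined leverage = contribution ÷ (EBIT − I) = $2,445,761.70 ÷ $609,961.70 = 4.0097.
%ΔEPS = DCL × %ΔSales = 4.0097 × +11.7% = +46.9%.

+46.9%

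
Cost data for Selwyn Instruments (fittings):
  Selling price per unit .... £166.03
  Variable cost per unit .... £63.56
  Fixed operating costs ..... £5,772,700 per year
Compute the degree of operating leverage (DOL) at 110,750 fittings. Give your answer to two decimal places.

At 110,750 units, contribution = 110,750 × £102.47 = £11,348,552.50.
Subtracting fixed costs: EBIT = £11,348,552.50 − £5,772,700 = £5,575,852.50.
So DOL = total CM / EBIT = £11,348,552.50 / £5,575,852.50 = 2.0353.

2.04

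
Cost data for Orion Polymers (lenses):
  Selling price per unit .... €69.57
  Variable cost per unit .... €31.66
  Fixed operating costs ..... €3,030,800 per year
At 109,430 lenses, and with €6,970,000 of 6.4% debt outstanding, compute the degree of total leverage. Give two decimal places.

Contribution at this volume is 109,430 × €37.91 = €4,148,491.30.
Operating income = contribution − fixed costs = €4,148,491.30 − €3,030,800 = €1,117,691.30. Interest = €446,080.00.
DOL = €4,148,491.30 ÷ €1,117,691.30 = 3.7117; DFL = €1,117,691.30 ÷ €671,611.30 = 1.6642.
DCL = DOL × DFL = 3.7117 × 1.6642 = 6.1770.

6.18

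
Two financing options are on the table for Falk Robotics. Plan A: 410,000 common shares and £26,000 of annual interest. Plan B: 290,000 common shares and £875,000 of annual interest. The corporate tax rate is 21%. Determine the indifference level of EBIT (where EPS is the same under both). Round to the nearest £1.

£2,926,750

At indifference, (EBIT − 26,000)(1 − t)/410,000 = (EBIT − 875,000)(1 − t)/290,000.
Cancelling (1 − t) and cross-multiplying: 290,000·(EBIT − 26,000) = 410,000·(EBIT − 875,000).
EBIT × (410,000 − 290,000) = 875,000 × 410,000 − 26,000 × 290,000 = 351,210,000,000, so EBIT = 351,210,000,000 ÷ 120,000 = 2,926,750.00.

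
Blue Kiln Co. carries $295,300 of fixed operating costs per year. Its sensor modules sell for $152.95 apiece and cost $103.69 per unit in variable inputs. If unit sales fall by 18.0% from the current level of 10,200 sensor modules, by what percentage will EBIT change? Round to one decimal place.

Contribution at this volume is 10,200 × $49.26 = $502,452.00.
Subtracting fixed costs: EBIT = $502,452.00 − $295,300 = $207,152.00.
So DOL = total CM / EBIT = $502,452.00 / $207,152.00 = 2.4255.
%ΔEBIT = DOL × %ΔSales = 2.4255 × -18.0% = -43.7%.

-43.7%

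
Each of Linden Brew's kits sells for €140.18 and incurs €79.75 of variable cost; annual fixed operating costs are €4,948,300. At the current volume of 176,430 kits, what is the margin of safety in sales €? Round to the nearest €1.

€13,253,343

Each unit contributes €140.18 − €79.75 = €60.43. Break-even units = €4,948,300 ÷ €60.43 = 81,884.83; break-even revenue = 81,884.83 × €140.18 = €11,478,614.83.
Current sales = 176,430 × €140.18 = €24,731,957.40.
Margin of safety = €24,731,957.40 − €11,478,614.83 = €13,253,343.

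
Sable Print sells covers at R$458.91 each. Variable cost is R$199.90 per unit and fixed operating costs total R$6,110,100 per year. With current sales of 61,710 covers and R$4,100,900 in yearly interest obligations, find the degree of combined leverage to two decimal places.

Contribution at this volume is 61,710 × R$259.01 = R$15,983,507.10.
Operating income = contribution − fixed costs = R$15,983,507.10 − R$6,110,100 = R$9,873,407.10. Interest = R$4,100,900.00, so EBIT − I = R$5,772,507.10.
DCL = contribution ÷ (EBIT − I) = R$15,983,507.10 ÷ R$5,772,507.10 = 2.7689.

2.77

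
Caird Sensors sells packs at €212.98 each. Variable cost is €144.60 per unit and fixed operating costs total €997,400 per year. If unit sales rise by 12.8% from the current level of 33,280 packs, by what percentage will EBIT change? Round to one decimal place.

Total contribution margin = 33,280 × €68.38 = €2,275,686.40.
EBIT = €2,275,686.40 − €997,400 = €1,278,286.40.
DOL = contribution ÷ EBIT = €2,275,686.40 ÷ €1,278,286.40 = 1.7803.
Operating income changes by 1.7803 × +12.8% = +22.8%.

+22.8%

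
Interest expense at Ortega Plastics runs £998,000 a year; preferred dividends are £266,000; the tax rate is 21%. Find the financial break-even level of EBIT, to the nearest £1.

£1,334,709

Preferred dividends are paid after tax, so their pre-tax equivalent is £266,000 ÷ (1 − 0.21) = £336,708.86.
Financial break-even EBIT = interest + D_p ÷ (1 − t) = £998,000 + £336,708.86 = £1,334,708.86.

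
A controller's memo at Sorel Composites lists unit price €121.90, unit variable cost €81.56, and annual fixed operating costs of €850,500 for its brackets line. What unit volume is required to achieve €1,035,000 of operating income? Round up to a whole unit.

Unit CM = price − variable cost = €121.90 − €81.56 = €40.34.
Need Q such that Q × €40.34 − €850,500 = €1,035,000, i.e. Q = €1,885,500 / €40.34 = 46,740.21 → 46,741.

46,741 brackets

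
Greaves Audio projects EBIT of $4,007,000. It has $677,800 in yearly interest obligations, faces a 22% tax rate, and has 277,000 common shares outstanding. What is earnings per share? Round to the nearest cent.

Pre-tax income = $4,007,000 − $677,800.00 = $3,329,200.00.
Net income = $3,329,200.00 × (1 − 0.22) = $2,596,776.00.
Per share: $2,596,776.00 / 277,000 shares = $9.37.

$9.37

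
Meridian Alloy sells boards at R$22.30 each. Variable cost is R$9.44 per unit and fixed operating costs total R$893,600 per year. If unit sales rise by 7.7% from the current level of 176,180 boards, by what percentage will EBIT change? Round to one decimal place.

At 176,180 units, contribution = 176,180 × R$12.86 = R$2,265,674.80.
Operating income = contribution − fixed costs = R$2,265,674.80 − R$893,600 = R$1,372,074.80.
DOL = contribution ÷ EBIT = R$2,265,674.80 ÷ R$1,372,074.80 = 1.6513.
%ΔEBIT = DOL × %ΔSales = 1.6513 × +7.7% = +12.7%.

+12.7%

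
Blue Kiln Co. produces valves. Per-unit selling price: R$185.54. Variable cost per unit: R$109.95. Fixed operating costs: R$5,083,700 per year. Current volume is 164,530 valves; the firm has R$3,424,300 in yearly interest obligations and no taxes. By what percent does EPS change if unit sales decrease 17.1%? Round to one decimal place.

Contribution at this volume is 164,530 × R$75.59 = R$12,436,822.70.
Operating income = contribution − fixed costs = R$12,436,822.70 − R$5,083,700 = R$7,353,122.70.
After interest of R$3,424,300.00, pre-tax earnings = R$3,928,822.70.
Degree of combined leverage = contribution ÷ (EBIT − I) = R$12,436,822.70 ÷ R$3,928,822.70 = 3.1655.
EPS therefore changes by 3.1655 × (-17.1%) = -54.1%.

-54.1%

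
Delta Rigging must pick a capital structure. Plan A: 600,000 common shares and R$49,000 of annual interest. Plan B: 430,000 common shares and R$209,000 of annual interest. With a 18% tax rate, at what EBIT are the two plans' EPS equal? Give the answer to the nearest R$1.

Set EPS_A = EPS_B: (EBIT − R$49,000)(1 − 0.18) ÷ 600,000 = (EBIT − R$209,000)(1 − 0.18) ÷ 430,000.
The (1 − t) factor cancels: (EBIT − 49,000) × 430,000 = (EBIT − 209,000) × 600,000.
EBIT × (600,000 − 430,000) = 209,000 × 600,000 − 49,000 × 430,000 = 104,330,000,000, so EBIT = 104,330,000,000 ÷ 170,000 = 613,705.88.

R$613,706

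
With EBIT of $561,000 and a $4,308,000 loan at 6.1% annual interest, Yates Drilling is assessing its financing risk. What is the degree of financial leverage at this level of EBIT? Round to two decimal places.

Interest = $262,788.00.
DFL = EBIT ÷ (EBIT − I) = $561,000 ÷ ($561,000 − $262,788.00) = $561,000 ÷ $298,212.00 = 1.8812.

1.88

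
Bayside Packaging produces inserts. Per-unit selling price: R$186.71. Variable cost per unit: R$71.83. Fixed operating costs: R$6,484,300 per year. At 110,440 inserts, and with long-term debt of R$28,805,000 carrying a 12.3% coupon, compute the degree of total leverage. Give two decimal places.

Contribution at this volume is 110,440 × R$114.88 = R$12,687,347.20.
Operating income = contribution − fixed costs = R$12,687,347.20 − R$6,484,300 = R$6,203,047.20. Interest = R$3,543,015.00.
DOL = R$12,687,347.20 ÷ R$6,203,047.20 = 2.0453; DFL = R$6,203,047.20 ÷ R$2,660,032.20 = 2.3319.
Combined leverage = 2.0453 × 2.3319 = 4.7694.

4.77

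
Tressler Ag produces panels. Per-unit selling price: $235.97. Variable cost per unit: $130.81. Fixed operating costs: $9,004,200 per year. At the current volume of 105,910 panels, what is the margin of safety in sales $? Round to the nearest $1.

Unit CM = price − variable cost = $235.97 − $130.81 = $105.16. Break-even units = $9,004,200 ÷ $105.16 = 85,623.81; break-even revenue = 85,623.81 × $235.97 = $20,204,650.76.
Actual sales revenue = 105,910 × $235.97 = $24,991,582.70.
Margin of safety = $24,991,582.70 − $20,204,650.76 = $4,786,932.

$4,786,932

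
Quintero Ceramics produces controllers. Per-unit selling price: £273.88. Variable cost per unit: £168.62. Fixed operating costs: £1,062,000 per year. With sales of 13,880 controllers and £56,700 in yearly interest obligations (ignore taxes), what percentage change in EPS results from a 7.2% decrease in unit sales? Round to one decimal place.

Total contribution margin = 13,880 × £105.26 = £1,461,008.80.
EBIT = £1,461,008.80 − £1,062,000 = £399,008.80.
Interest = £56,700.00, so EBIT − I = £342,308.80.
Degree of combined leverage = contribution ÷ (EBIT − I) = £1,461,008.80 ÷ £342,308.80 = 4.2681.
%ΔEPS = DCL × %ΔSales = 4.2681 × -7.2% = -30.7%.

-30.7%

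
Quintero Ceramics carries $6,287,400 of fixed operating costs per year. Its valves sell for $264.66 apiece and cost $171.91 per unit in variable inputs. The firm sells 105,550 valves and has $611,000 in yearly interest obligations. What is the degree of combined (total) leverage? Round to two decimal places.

3.39

At 105,550 units, contribution = 105,550 × $92.75 = $9,789,762.50.
Subtracting fixed costs: EBIT = $9,789,762.50 − $6,287,400 = $3,502,362.50. Interest = $611,000.00, so EBIT − I = $2,891,362.50.
Degree of total leverage = total CM / (EBIT − interest) = $9,789,762.50 / $2,891,362.50 = 3.3859.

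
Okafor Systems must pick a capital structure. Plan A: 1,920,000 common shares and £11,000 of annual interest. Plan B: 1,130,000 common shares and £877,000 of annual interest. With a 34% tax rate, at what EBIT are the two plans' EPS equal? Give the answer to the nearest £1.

£2,115,709

Set EPS_A = EPS_B: (EBIT − £11,000)(1 − 0.34) ÷ 1,920,000 = (EBIT − £877,000)(1 − 0.34) ÷ 1,130,000.
The (1 − t) factor cancels: (EBIT − 11,000) × 1,130,000 = (EBIT − 877,000) × 1,920,000.
Solving, EBIT = (877,000·1,920,000 − 11,000·1,130,000) / (1,920,000 − 1,130,000) = 1,671,410,000,000 / 790,000 = 2,115,708.86.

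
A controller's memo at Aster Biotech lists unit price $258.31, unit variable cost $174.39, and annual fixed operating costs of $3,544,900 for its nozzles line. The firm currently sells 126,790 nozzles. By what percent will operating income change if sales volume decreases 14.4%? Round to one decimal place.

Contribution at this volume is 126,790 × $83.92 = $10,640,216.80.
Subtracting fixed costs: EBIT = $10,640,216.80 − $3,544,900 = $7,095,316.80.
Degree of operating leverage = $10,640,216.80 / $7,095,316.80 = 1.4996.
So EBIT moves 1.4996 × (-14.4%) = -21.6%.

-21.6%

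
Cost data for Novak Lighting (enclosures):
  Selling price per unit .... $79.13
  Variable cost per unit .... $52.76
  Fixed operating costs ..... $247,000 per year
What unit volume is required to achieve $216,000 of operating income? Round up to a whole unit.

Unit CM = price − variable cost = $79.13 − $52.76 = $26.37.
Required volume = (fixed costs + target profit) ÷ CM = ($247,000 + $216,000) ÷ $26.37 = 17,557.83, so 17,558 enclosures.

17,558 enclosures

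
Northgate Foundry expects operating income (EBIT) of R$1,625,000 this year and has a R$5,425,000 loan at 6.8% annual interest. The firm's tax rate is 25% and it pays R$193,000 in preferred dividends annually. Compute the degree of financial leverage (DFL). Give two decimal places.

1.63

Annual interest charges come to R$368,900.00.
Preferred dividends grossed up pre-tax: R$193,000 / (1 − 0.25) = R$257,333.33.
DFL = EBIT ÷ [EBIT − I − D_p/(1−t)] = R$1,625,000 ÷ [R$1,625,000 − R$368,900.00 − R$257,333.33] = R$1,625,000 ÷ R$998,766.67 = 1.6270.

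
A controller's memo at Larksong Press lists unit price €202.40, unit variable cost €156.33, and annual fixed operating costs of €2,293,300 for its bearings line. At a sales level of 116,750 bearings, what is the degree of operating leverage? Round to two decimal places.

Contribution at this volume is 116,750 × €46.07 = €5,378,672.50.
EBIT = €5,378,672.50 − €2,293,300 = €3,085,372.50.
DOL = contribution ÷ EBIT = €5,378,672.50 ÷ €3,085,372.50 = 1.7433.

1.74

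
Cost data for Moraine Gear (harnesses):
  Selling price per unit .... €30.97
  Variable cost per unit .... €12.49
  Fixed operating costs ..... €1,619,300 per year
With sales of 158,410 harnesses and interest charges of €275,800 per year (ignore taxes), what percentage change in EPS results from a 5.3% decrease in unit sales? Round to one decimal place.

-15.0%

At 158,410 units, contribution = 158,410 × €18.48 = €2,927,416.80.
Subtracting fixed costs: EBIT = €2,927,416.80 − €1,619,300 = €1,308,116.80.
After interest of €275,800.00, pre-tax earnings = €1,032,316.80.
DCL = total CM / (EBIT − I) = €2,927,416.80 / €1,032,316.80 = 2.8358.
EPS therefore changes by 2.8358 × (-5.3%) = -15.0%.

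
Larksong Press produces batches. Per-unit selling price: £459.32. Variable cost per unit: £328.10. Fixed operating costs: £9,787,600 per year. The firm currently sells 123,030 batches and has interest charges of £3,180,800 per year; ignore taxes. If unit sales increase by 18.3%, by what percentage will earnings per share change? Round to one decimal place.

At 123,030 units, contribution = 123,030 × £131.22 = £16,143,996.60.
EBIT = £16,143,996.60 − £9,787,600 = £6,356,396.60.
After interest of £3,180,800.00, pre-tax earnings = £3,175,596.60.
DCL = total CM / (EBIT − I) = £16,143,996.60 / £3,175,596.60 = 5.0838.
EPS therefore changes by 5.0838 × (+18.3%) = +93.0%.

+93.0%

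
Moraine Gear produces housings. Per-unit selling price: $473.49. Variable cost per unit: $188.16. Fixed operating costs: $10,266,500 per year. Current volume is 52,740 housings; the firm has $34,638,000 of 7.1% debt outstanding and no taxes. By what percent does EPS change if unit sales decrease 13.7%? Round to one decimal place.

Contribution at this volume is 52,740 × $285.33 = $15,048,304.20.
EBIT = $15,048,304.20 − $10,266,500 = $4,781,804.20.
After interest of $2,459,298.00, pre-tax earnings = $2,322,506.20.
Degree of combined leverage = contribution ÷ (EBIT − I) = $15,048,304.20 ÷ $2,322,506.20 = 6.4793.
%ΔEPS = DCL × %ΔSales = 6.4793 × -13.7% = -88.8%.

-88.8%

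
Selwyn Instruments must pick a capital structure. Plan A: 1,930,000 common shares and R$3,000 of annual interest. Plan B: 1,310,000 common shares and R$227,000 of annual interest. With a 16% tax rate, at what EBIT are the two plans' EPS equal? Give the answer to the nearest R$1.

R$700,290

Set EPS_A = EPS_B: (EBIT − R$3,000)(1 − 0.16) ÷ 1,930,000 = (EBIT − R$227,000)(1 − 0.16) ÷ 1,310,000.
The (1 − t) factor cancels: (EBIT − 3,000) × 1,310,000 = (EBIT − 227,000) × 1,930,000.
EBIT × (1,930,000 − 1,310,000) = 227,000 × 1,930,000 − 3,000 × 1,310,000 = 434,180,000,000, so EBIT = 434,180,000,000 ÷ 620,000 = 700,290.32.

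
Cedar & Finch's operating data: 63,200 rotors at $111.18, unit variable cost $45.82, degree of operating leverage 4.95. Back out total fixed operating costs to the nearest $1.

$3,296,257

Total contribution margin = 63,200 × $65.36 = $4,130,752.00.
Since DOL = CM ÷ EBIT, EBIT = $4,130,752.00 ÷ 4.95 = $834,495.35.
Fixed costs = CM − EBIT = $4,130,752.00 − $834,495.35 = $3,296,257.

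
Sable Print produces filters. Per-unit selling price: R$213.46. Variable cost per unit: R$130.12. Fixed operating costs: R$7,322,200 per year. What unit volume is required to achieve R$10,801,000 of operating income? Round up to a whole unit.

Each unit contributes R$213.46 − R$130.12 = R$83.34.
Units = (FC + target) / CM = (R$7,322,200 + R$10,801,000) / R$83.34 = 217,461.00, so 217,462 filters.

217,462 filters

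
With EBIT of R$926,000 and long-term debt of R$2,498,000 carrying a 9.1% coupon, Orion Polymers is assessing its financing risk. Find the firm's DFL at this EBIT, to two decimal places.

Interest = R$227,318.00.
Degree of financial leverage = EBIT / (EBIT − interest) = R$926,000 / R$698,682.00 = 1.3254.

1.33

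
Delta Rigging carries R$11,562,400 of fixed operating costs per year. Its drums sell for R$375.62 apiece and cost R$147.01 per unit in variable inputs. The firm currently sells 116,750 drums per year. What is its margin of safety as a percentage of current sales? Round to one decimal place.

56.7%

Each unit contributes R$375.62 − R$147.01 = R$228.61. Break-even units = R$11,562,400 ÷ R$228.61 = 50,576.97; break-even revenue = 50,576.97 × R$375.62 = R$18,997,719.64.
Actual sales revenue = 116,750 × R$375.62 = R$43,853,635.00.
Margin of safety = (R$43,853,635.00 − R$18,997,719.64) ÷ R$43,853,635.00 = 56.7%.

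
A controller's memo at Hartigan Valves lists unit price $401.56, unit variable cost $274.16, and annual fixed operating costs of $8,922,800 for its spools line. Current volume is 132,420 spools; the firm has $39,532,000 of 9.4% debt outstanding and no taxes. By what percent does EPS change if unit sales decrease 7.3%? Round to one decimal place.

Total contribution margin = 132,420 × $127.40 = $16,870,308.00.
EBIT = $16,870,308.00 − $8,922,800 = $7,947,508.00.
Interest = $3,716,008.00, so EBIT − I = $4,231,500.00.
DCL = total CM / (EBIT − I) = $16,870,308.00 / $4,231,500.00 = 3.9868.
%ΔEPS = DCL × %ΔSales = 3.9868 × -7.3% = -29.1%.

-29.1%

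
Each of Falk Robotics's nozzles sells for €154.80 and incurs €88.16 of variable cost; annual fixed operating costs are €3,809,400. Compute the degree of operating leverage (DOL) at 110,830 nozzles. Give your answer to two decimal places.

2.07

Total contribution margin = 110,830 × €66.64 = €7,385,711.20.
EBIT = €7,385,711.20 − €3,809,400 = €3,576,311.20.
DOL = contribution ÷ EBIT = €7,385,711.20 ÷ €3,576,311.20 = 2.0652.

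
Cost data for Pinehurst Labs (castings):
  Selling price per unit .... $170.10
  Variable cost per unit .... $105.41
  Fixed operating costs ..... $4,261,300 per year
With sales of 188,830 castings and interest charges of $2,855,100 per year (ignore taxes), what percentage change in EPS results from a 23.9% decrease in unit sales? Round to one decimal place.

-57.3%

Contribution at this volume is 188,830 × $64.69 = $12,215,412.70.
Operating income = contribution − fixed costs = $12,215,412.70 − $4,261,300 = $7,954,112.70.
After interest of $2,855,100.00, pre-tax earnings = $5,099,012.70.
DCL = total CM / (EBIT − I) = $12,215,412.70 / $5,099,012.70 = 2.3956.
%ΔEPS = DCL × %ΔSales = 2.3956 × -23.9% = -57.3%.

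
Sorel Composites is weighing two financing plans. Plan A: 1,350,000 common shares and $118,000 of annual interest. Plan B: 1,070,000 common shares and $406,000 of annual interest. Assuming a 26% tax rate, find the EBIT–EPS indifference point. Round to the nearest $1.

At indifference, (EBIT − 118,000)(1 − t)/1,350,000 = (EBIT − 406,000)(1 − t)/1,070,000.
Cancelling (1 − t) and cross-multiplying: 1,070,000·(EBIT − 118,000) = 1,350,000·(EBIT − 406,000).
EBIT × (1,350,000 − 1,070,000) = 406,000 × 1,350,000 − 118,000 × 1,070,000 = 421,840,000,000, so EBIT = 421,840,000,000 ÷ 280,000 = 1,506,571.43.

$1,506,571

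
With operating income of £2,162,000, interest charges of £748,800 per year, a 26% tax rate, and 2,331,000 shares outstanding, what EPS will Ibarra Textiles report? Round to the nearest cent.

£0.45

Pre-tax income = £2,162,000 − £748,800.00 = £1,413,200.00.
After tax at 26%: net income = £1,413,200.00 × 0.74 = £1,045,768.00.
Per share: £1,045,768.00 / 2,331,000 shares = £0.45.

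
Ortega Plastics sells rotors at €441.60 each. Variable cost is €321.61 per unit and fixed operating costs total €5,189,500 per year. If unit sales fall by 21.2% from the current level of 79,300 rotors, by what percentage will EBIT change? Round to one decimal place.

Total contribution margin = 79,300 × €119.99 = €9,515,207.00.
EBIT = €9,515,207.00 − €5,189,500 = €4,325,707.00.
DOL = contribution ÷ EBIT = €9,515,207.00 ÷ €4,325,707.00 = 2.1997.
Operating income changes by 2.1997 × -21.2% = -46.6%.

-46.6%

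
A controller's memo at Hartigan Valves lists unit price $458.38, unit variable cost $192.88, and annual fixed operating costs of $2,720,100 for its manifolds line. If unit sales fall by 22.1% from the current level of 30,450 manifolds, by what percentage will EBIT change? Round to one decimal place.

Contribution at this volume is 30,450 × $265.50 = $8,084,475.00.
EBIT = $8,084,475.00 − $2,720,100 = $5,364,375.00.
DOL = contribution ÷ EBIT = $8,084,475.00 ÷ $5,364,375.00 = 1.5071.
So EBIT moves 1.5071 × (-22.1%) = -33.3%.

-33.3%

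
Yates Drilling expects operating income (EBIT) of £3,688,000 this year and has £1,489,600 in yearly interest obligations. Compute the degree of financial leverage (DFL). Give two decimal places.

1.68

Annual interest charges come to £1,489,600.00.
Degree of financial leverage = EBIT / (EBIT − interest) = £3,688,000 / £2,198,400.00 = 1.6776.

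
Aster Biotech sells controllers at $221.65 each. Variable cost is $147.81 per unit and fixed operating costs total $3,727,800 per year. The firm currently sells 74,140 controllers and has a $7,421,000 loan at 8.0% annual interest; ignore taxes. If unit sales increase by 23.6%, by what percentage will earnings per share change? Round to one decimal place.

+112.1%

Total contribution margin = 74,140 × $73.84 = $5,474,497.60.
Subtracting fixed costs: EBIT = $5,474,497.60 − $3,727,800 = $1,746,697.60.
Interest = $593,680.00, so EBIT − I = $1,153,017.60.
Degree of combined leverage = contribution ÷ (EBIT − I) = $5,474,497.60 ÷ $1,153,017.60 = 4.7480.
%ΔEPS = DCL × %ΔSales = 4.7480 × +23.6% = +112.1%.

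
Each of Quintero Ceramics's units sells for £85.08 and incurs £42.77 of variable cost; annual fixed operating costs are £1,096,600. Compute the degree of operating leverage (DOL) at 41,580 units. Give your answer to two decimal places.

2.65

Total contribution margin = 41,580 × £42.31 = £1,759,249.80.
EBIT = £1,759,249.80 − £1,096,600 = £662,649.80.
So DOL = total CM / EBIT = £1,759,249.80 / £662,649.80 = 2.6549.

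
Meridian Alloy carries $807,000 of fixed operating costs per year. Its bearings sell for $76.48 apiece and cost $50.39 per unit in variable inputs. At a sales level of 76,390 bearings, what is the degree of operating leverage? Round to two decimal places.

1.68

At 76,390 units, contribution = 76,390 × $26.09 = $1,993,015.10.
Subtracting fixed costs: EBIT = $1,993,015.10 − $807,000 = $1,186,015.10.
So DOL = total CM / EBIT = $1,993,015.10 / $1,186,015.10 = 1.6804.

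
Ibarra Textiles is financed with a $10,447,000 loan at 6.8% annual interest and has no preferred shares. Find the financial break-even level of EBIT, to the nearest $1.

$710,396

Annual interest = 6.8% × $10,447,000 = $710,396.00.
Without preferred stock the financial break-even is simply EBIT = interest = $710,396.00.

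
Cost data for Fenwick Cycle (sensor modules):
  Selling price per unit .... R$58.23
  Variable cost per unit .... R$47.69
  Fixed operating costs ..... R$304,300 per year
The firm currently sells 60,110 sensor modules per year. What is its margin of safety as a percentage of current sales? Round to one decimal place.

Contribution margin per unit = R$58.23 − R$47.69 = R$10.54. Break-even units = R$304,300 ÷ R$10.54 = 28,870.97; break-even revenue = 28,870.97 × R$58.23 = R$1,681,156.45.
Actual sales revenue = 60,110 × R$58.23 = R$3,500,205.30.
Margin of safety = (R$3,500,205.30 − R$1,681,156.45) ÷ R$3,500,205.30 = 52.0%.

52.0%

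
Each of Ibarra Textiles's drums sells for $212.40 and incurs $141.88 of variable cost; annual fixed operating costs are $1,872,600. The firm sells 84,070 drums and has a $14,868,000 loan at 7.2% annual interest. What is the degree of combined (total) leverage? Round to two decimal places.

Total contribution margin = 84,070 × $70.52 = $5,928,616.40.
Subtracting fixed costs: EBIT = $5,928,616.40 − $1,872,600 = $4,056,016.40. Interest = $1,070,496.00, so EBIT − I = $2,985,520.40.
Degree of total leverage = total CM / (EBIT − interest) = $5,928,616.40 / $2,985,520.40 = 1.9858.

1.99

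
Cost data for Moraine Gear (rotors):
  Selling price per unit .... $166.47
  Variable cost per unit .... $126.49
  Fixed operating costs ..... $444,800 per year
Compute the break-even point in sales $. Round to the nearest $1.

Contribution margin per unit = $166.47 − $126.49 = $39.98, a CM ratio of $39.98 ÷ $166.47 = 0.2402.
Break-even sales = FC ÷ CM ratio = $444,800 × $166.47 / $39.98 = $1,852,072.

$1,852,072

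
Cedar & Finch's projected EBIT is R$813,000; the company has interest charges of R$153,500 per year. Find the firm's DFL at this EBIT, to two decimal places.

Annual interest charges come to R$153,500.00.
Degree of financial leverage = EBIT / (EBIT − interest) = R$813,000 / R$659,500.00 = 1.2328.

1.23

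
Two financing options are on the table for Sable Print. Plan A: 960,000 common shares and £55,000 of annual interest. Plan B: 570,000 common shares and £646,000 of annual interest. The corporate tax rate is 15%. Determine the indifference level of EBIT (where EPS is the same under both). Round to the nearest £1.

Set EPS_A = EPS_B: (EBIT − £55,000)(1 − 0.15) ÷ 960,000 = (EBIT − £646,000)(1 − 0.15) ÷ 570,000.
Cancelling (1 − t) and cross-multiplying: 570,000·(EBIT − 55,000) = 960,000·(EBIT − 646,000).
Solving, EBIT = (646,000·960,000 − 55,000·570,000) / (960,000 − 570,000) = 588,810,000,000 / 390,000 = 1,509,769.23.

£1,509,769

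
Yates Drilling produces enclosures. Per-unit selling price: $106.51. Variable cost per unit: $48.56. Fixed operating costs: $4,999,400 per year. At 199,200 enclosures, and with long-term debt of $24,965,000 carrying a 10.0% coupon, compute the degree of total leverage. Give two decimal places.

2.85

Contribution at this volume is 199,200 × $57.95 = $11,543,640.00.
Subtracting fixed costs: EBIT = $11,543,640.00 − $4,999,400 = $6,544,240.00. Interest = $2,496,500.00, so EBIT − I = $4,047,740.00.
DCL = contribution ÷ (EBIT − I) = $11,543,640.00 ÷ $4,047,740.00 = 2.8519.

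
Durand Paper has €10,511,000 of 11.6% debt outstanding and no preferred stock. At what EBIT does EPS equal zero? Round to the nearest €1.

€1,219,276

Annual interest = 11.6% × €10,511,000 = €1,219,276.00.
Without preferred stock the financial break-even is simply EBIT = interest = €1,219,276.00.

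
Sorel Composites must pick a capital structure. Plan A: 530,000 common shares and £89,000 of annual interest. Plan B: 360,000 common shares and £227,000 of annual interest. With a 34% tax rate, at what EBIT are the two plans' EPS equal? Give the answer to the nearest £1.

At indifference, (EBIT − 89,000)(1 − t)/530,000 = (EBIT − 227,000)(1 − t)/360,000.
Cancelling (1 − t) and cross-multiplying: 360,000·(EBIT − 89,000) = 530,000·(EBIT − 227,000).
Solving, EBIT = (227,000·530,000 − 89,000·360,000) / (530,000 − 360,000) = 88,270,000,000 / 170,000 = 519,235.29.

£519,235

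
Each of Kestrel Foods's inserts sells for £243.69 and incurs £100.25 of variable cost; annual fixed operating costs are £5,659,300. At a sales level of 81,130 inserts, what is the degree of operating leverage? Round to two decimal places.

1.95

Contribution at this volume is 81,130 × £143.44 = £11,637,287.20.
Operating income = contribution − fixed costs = £11,637,287.20 − £5,659,300 = £5,977,987.20.
So DOL = total CM / EBIT = £11,637,287.20 / £5,977,987.20 = 1.9467.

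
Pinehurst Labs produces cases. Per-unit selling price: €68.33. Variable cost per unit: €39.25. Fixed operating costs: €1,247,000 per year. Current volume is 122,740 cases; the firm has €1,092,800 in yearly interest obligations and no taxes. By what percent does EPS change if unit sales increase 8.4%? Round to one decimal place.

Total contribution margin = 122,740 × €29.08 = €3,569,279.20.
EBIT = €3,569,279.20 − €1,247,000 = €2,322,279.20.
After interest of €1,092,800.00, pre-tax earnings = €1,229,479.20.
Degree of combined leverage = contribution ÷ (EBIT − I) = €3,569,279.20 ÷ €1,229,479.20 = 2.9031.
%ΔEPS = DCL × %ΔSales = 2.9031 × +8.4% = +24.4%.

+24.4%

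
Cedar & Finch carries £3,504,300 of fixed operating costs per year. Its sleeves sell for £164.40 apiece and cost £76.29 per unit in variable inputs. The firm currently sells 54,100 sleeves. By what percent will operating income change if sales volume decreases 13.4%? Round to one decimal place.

Contribution at this volume is 54,100 × £88.11 = £4,766,751.00.
Operating income = contribution − fixed costs = £4,766,751.00 − £3,504,300 = £1,262,451.00.
So DOL = total CM / EBIT = £4,766,751.00 / £1,262,451.00 = 3.7758.
Operating income changes by 3.7758 × -13.4% = -50.6%.

-50.6%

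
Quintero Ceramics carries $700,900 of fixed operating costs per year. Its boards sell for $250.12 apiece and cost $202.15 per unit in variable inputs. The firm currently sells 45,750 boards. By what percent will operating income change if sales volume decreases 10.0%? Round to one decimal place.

-14.7%

Total contribution margin = 45,750 × $47.97 = $2,194,627.50.
Subtracting fixed costs: EBIT = $2,194,627.50 − $700,900 = $1,493,727.50.
So DOL = total CM / EBIT = $2,194,627.50 / $1,493,727.50 = 1.4692.
Operating income changes by 1.4692 × -10.0% = -14.7%.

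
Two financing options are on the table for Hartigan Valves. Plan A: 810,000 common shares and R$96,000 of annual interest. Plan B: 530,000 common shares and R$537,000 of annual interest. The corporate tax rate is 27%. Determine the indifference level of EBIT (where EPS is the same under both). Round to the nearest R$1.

R$1,371,750

Set EPS_A = EPS_B: (EBIT − R$96,000)(1 − 0.27) ÷ 810,000 = (EBIT − R$537,000)(1 − 0.27) ÷ 530,000.
The (1 − t) factor cancels: (EBIT − 96,000) × 530,000 = (EBIT − 537,000) × 810,000.
Solving, EBIT = (537,000·810,000 − 96,000·530,000) / (810,000 − 530,000) = 384,090,000,000 / 280,000 = 1,371,750.00.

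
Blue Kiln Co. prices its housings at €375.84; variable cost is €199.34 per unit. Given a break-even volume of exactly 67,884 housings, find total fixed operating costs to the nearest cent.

Each unit contributes €375.84 − €199.34 = €176.50.
Fixed costs = break-even units × CM = 67,884 × €176.50 = €11,981,526.00.

€11,981,526.00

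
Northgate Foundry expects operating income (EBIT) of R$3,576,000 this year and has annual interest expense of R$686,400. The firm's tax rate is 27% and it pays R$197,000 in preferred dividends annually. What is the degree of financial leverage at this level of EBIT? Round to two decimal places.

1.37

Annual interest charges come to R$686,400.00.
Preferred dividends grossed up pre-tax: R$197,000 / (1 − 0.27) = R$269,863.01.
DFL = EBIT ÷ [EBIT − I − D_p/(1−t)] = R$3,576,000 ÷ [R$3,576,000 − R$686,400.00 − R$269,863.01] = R$3,576,000 ÷ R$2,619,736.99 = 1.3650.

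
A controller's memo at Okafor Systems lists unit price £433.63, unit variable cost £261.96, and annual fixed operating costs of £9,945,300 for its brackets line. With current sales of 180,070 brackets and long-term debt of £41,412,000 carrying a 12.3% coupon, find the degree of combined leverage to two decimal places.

Contribution at this volume is 180,070 × £171.67 = £30,912,616.90.
Operating income = contribution − fixed costs = £30,912,616.90 − £9,945,300 = £20,967,316.90. Interest = £5,093,676.00, so EBIT − I = £15,873,640.90.
Degree of total leverage = total CM / (EBIT − interest) = £30,912,616.90 / £15,873,640.90 = 1.9474.

1.95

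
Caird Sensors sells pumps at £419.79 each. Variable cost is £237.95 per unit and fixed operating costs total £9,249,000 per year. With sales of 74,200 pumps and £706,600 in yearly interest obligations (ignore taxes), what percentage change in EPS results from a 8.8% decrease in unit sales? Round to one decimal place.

-33.6%

At 74,200 units, contribution = 74,200 × £181.84 = £13,492,528.00.
Subtracting fixed costs: EBIT = £13,492,528.00 − £9,249,000 = £4,243,528.00.
Interest = £706,600.00, so EBIT − I = £3,536,928.00.
DCL = total CM / (EBIT − I) = £13,492,528.00 / £3,536,928.00 = 3.8148.
%ΔEPS = DCL × %ΔSales = 3.8148 × -8.8% = -33.6%.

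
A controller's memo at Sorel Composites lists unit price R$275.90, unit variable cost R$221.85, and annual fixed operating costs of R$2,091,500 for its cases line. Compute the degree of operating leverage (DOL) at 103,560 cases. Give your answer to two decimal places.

Contribution at this volume is 103,560 × R$54.05 = R$5,597,418.00.
Subtracting fixed costs: EBIT = R$5,597,418.00 − R$2,091,500 = R$3,505,918.00.
So DOL = total CM / EBIT = R$5,597,418.00 / R$3,505,918.00 = 1.5966.

1.60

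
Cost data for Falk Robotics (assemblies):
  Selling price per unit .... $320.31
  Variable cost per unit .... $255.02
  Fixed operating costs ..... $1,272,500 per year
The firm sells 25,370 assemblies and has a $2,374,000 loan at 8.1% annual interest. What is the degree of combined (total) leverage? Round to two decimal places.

8.64

Total contribution margin = 25,370 × $65.29 = $1,656,407.30.
Subtracting fixed costs: EBIT = $1,656,407.30 − $1,272,500 = $383,907.30. Interest = $192,294.00, so EBIT − I = $191,613.30.
DCL = contribution ÷ (EBIT − I) = $1,656,407.30 ÷ $191,613.30 = 8.6445.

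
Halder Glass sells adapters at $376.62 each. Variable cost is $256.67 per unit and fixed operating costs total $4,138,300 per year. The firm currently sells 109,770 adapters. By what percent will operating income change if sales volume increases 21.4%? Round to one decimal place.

+31.2%

Total contribution margin = 109,770 × $119.95 = $13,166,911.50.
Subtracting fixed costs: EBIT = $13,166,911.50 − $4,138,300 = $9,028,611.50.
So DOL = total CM / EBIT = $13,166,911.50 / $9,028,611.50 = 1.4584.
So EBIT moves 1.4584 × (+21.4%) = +31.2%.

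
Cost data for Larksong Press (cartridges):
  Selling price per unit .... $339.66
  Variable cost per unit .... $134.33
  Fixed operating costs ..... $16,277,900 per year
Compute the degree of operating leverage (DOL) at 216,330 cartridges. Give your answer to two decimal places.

1.58

Contribution at this volume is 216,330 × $205.33 = $44,419,038.90.
EBIT = $44,419,038.90 − $16,277,900 = $28,141,138.90.
DOL = contribution ÷ EBIT = $44,419,038.90 ÷ $28,141,138.90 = 1.5784.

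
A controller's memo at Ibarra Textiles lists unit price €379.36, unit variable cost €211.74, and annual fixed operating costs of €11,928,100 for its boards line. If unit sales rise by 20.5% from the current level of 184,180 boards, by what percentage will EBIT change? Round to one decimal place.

+33.4%

Contribution at this volume is 184,180 × €167.62 = €30,872,251.60.
EBIT = €30,872,251.60 − €11,928,100 = €18,944,151.60.
Degree of operating leverage = €30,872,251.60 / €18,944,151.60 = 1.6296.
So EBIT moves 1.6296 × (+20.5%) = +33.4%.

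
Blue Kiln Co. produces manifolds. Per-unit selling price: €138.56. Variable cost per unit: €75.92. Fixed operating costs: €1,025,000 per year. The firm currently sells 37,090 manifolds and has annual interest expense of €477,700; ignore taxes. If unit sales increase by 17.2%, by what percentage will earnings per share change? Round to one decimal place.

+48.7%

Total contribution margin = 37,090 × €62.64 = €2,323,317.60.
EBIT = €2,323,317.60 − €1,025,000 = €1,298,317.60.
Interest = €477,700.00, so EBIT − I = €820,617.60.
Degree of combined leverage = contribution ÷ (EBIT − I) = €2,323,317.60 ÷ €820,617.60 = 2.8312.
%ΔEPS = DCL × %ΔSales = 2.8312 × +17.2% = +48.7%.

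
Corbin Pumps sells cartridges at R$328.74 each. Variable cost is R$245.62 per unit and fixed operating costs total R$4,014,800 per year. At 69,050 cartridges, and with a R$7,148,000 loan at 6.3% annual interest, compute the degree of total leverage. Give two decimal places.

4.50

Total contribution margin = 69,050 × R$83.12 = R$5,739,436.00.
EBIT = R$5,739,436.00 − R$4,014,800 = R$1,724,636.00. Interest = R$450,324.00, so EBIT − I = R$1,274,312.00.
DCL = contribution ÷ (EBIT − I) = R$5,739,436.00 ÷ R$1,274,312.00 = 4.5039.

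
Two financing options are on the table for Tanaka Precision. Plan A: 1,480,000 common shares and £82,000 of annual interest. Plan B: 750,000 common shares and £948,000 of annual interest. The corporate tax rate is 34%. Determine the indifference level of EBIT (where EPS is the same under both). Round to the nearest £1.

Set EPS_A = EPS_B: (EBIT − £82,000)(1 − 0.34) ÷ 1,480,000 = (EBIT − £948,000)(1 − 0.34) ÷ 750,000.
Cancelling (1 − t) and cross-multiplying: 750,000·(EBIT − 82,000) = 1,480,000·(EBIT − 948,000).
Solving, EBIT = (948,000·1,480,000 − 82,000·750,000) / (1,480,000 − 750,000) = 1,341,540,000,000 / 730,000 = 1,837,726.03.

£1,837,726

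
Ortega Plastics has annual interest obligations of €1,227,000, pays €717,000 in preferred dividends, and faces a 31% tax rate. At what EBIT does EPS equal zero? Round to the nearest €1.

Preferred dividends are paid after tax, so their pre-tax equivalent is €717,000 ÷ (1 − 0.31) = €1,039,130.43.
EPS = 0 when EBIT covers interest plus the pre-tax preferred burden: €1,227,000 + €1,039,130.43 = €2,266,130.43.

€2,266,130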